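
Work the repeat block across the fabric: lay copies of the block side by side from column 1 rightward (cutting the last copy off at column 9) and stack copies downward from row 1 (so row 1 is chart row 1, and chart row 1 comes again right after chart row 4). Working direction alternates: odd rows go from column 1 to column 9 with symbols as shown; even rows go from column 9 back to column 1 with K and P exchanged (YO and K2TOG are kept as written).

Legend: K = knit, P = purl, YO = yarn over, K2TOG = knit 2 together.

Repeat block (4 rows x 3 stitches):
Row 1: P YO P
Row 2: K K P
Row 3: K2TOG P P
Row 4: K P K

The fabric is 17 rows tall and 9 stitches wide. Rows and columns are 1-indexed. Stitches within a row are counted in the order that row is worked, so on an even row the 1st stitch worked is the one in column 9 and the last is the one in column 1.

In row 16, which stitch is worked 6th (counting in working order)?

== STITCH ==
P

Derivation:
For row 16: chart row = ((16-1) mod 4) + 1 = 4; this is a WS (even) row.
Chart row 4 tiled across columns 1-9: K P K K P K K P K
WS: work from column 9 back to column 1 (reverse the tiled row), swapping K<->P (YO and K2TOG unchanged).
Row 16 as worked: P K P P K P P K P
The 6th stitch worked is P.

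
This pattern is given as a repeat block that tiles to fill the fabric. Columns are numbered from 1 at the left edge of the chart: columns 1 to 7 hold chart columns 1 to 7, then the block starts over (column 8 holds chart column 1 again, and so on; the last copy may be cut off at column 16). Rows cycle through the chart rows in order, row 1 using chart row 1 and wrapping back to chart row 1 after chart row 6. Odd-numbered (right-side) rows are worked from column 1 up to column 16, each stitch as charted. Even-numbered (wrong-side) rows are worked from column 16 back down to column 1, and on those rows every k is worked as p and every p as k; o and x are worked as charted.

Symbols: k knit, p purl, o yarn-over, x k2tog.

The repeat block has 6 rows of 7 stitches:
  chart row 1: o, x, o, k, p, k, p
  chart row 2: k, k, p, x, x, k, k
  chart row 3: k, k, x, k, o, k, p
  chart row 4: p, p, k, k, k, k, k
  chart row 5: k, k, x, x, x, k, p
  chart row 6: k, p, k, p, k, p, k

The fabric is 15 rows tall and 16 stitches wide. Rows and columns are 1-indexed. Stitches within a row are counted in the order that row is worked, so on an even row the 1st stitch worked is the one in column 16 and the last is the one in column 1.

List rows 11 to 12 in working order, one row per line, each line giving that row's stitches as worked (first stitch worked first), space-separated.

Result:
k k x x x k p k k x x x k p k k
k p p k p k p k p p k p k p k p

Derivation:
Row 11: chart row 5, RS - tile across columns 1-16 and work as-is.
Row 12: chart row 6, WS - tiled (columns 1-16): k p k p k p k k p k p k p k k p; work from column 16 back to 1 with k<->p swapped.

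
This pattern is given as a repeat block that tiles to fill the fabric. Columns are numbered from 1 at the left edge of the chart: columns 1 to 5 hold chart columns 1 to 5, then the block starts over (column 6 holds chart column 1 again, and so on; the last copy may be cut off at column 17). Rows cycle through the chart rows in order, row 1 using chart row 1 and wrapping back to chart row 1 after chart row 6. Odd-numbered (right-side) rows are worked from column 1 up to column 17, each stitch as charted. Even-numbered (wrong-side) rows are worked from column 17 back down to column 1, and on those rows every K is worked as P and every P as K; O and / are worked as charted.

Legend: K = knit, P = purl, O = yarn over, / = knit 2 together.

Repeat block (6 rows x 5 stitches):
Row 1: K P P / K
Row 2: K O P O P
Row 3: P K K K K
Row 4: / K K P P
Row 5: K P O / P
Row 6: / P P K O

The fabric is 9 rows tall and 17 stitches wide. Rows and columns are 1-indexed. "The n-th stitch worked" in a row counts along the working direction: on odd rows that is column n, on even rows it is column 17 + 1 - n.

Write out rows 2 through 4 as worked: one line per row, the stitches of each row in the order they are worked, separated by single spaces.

Row 2: chart row 2, WS - tiled (columns 1-17): K O P O P K O P O P K O P O P K O; work from column 17 back to 1 with K<->P swapped.
Row 3: chart row 3, RS - tile across columns 1-17 and work as-is.
Row 4: chart row 4, WS - tiled (columns 1-17): / K K P P / K K P P / K K P P / K; work from column 17 back to 1 with K<->P swapped.

Result:
O P K O K O P K O K O P K O K O P
P K K K K P K K K K P K K K K P K
P / K K P P / K K P P / K K P P /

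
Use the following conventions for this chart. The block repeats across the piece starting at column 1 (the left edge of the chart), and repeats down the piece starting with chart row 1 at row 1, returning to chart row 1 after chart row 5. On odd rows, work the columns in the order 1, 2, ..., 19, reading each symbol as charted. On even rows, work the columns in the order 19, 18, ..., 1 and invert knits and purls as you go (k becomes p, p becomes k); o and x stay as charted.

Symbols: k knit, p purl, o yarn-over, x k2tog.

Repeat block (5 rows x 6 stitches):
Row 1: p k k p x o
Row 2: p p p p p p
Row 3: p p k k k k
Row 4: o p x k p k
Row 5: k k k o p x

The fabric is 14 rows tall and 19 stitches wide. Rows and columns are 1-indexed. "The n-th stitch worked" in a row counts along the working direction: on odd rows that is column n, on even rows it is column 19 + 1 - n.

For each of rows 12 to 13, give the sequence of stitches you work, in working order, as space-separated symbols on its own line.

Rows as worked:
k k k k k k k k k k k k k k k k k k k
p p k k k k p p k k k k p p k k k k p

Derivation:
Row 12: chart row 2, WS - tiled (columns 1-19): p p p p p p p p p p p p p p p p p p p; work from column 19 back to 1 with k<->p swapped.
Row 13: chart row 3, RS - tile across columns 1-19 and work as-is.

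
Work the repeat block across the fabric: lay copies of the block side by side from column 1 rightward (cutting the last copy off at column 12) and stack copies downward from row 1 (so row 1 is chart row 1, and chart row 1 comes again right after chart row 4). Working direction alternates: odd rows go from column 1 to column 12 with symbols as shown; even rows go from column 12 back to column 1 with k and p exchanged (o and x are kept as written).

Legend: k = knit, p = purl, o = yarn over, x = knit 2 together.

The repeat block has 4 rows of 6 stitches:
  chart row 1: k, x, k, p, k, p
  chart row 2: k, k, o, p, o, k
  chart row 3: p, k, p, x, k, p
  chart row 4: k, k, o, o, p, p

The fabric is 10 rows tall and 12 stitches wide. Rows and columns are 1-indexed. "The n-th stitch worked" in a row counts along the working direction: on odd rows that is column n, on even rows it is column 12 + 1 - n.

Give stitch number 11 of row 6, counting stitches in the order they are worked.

== STITCH ==
p

Derivation:
Row 6 uses chart row ((6-1) mod 4)+1 = 2. Row 6 is even, so WS.
Chart row 2 tiled across columns 1-12: k k o p o k k k o p o k
WS: work from column 12 back to column 1 (reverse the tiled row), swapping k<->p (o and x unchanged).
Row 6 as worked: p o k o p p p o k o p p
The 11th stitch worked is p.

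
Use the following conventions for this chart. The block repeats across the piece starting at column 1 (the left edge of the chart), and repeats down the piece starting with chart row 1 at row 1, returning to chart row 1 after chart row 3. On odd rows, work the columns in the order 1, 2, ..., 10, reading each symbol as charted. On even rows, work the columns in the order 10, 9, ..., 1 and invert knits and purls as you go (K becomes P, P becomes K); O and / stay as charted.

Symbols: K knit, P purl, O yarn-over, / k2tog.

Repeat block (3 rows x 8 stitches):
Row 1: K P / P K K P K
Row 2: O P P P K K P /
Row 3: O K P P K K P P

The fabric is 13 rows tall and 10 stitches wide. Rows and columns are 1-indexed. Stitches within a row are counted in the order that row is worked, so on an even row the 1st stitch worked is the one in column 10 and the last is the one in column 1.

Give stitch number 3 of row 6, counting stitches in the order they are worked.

For row 6: chart row = ((6-1) mod 3) + 1 = 3; this is a WS (even) row.
Chart row 3 tiled across columns 1-10: O K P P K K P P O K
WS: work from column 10 back to column 1 (reverse the tiled row), swapping K<->P (O and / unchanged).
Row 6 as worked: P O K K P P K K P O
Counting 3 along the worked row gives K.

Stitch:
K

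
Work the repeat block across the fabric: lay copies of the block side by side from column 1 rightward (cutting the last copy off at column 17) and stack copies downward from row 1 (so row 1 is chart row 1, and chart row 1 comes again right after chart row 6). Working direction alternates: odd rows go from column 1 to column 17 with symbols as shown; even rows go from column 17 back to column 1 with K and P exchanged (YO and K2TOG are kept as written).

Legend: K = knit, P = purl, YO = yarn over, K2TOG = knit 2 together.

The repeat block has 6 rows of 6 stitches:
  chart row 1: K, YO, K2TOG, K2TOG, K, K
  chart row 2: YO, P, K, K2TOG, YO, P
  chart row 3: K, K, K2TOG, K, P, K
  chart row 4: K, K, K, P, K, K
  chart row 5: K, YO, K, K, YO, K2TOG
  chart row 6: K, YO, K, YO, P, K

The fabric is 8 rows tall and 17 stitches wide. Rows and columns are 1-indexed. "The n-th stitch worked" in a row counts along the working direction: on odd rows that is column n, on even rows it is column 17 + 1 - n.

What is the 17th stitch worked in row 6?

== STITCH ==
P

Derivation:
Row 6 uses chart row ((6-1) mod 6)+1 = 6. Row 6 is even, so WS.
Chart row 6 tiled across columns 1-17: K YO K YO P K K YO K YO P K K YO K YO P
WS: work from column 17 back to column 1 (reverse the tiled row), swapping K<->P (YO and K2TOG unchanged).
Row 6 as worked: K YO P YO P P K YO P YO P P K YO P YO P
The 17th stitch worked is P.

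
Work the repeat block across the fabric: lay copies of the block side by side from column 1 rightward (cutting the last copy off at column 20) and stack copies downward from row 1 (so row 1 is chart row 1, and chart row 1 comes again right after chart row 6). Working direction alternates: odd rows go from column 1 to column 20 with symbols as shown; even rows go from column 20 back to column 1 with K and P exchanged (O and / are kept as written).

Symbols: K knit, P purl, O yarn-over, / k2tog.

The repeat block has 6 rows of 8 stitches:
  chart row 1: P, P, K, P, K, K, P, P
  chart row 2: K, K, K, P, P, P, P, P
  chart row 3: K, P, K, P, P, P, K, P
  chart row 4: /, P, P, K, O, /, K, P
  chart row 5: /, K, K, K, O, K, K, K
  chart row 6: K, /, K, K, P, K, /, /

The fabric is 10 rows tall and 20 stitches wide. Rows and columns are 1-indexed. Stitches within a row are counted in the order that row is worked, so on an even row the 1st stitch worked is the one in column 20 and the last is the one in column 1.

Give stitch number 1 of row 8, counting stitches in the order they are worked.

Result:
K

Derivation:
Row 8: (8-1) mod 6 = 1, so use chart row 2. Even row -> WS.
Chart row 2 tiled across columns 1-20: K K K P P P P P K K K P P P P P K K K P
Wrong side: read the tiled row from column 20 down to 1 and exchange K with P (leave O, /).
Row 8 as worked: K P P P K K K K K P P P K K K K K P P P
The 1st stitch worked is K.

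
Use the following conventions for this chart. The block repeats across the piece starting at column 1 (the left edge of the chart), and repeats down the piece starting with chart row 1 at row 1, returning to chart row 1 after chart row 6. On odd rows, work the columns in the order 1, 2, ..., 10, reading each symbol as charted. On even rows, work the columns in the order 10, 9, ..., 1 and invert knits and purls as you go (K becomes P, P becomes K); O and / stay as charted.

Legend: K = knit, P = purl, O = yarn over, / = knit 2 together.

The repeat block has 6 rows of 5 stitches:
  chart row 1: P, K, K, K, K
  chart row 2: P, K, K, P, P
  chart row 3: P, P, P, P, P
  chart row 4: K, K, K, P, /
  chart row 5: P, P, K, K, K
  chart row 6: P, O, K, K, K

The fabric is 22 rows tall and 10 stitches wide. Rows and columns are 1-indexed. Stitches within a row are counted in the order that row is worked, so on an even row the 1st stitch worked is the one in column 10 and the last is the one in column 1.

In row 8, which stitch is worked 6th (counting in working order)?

Row 8 uses chart row ((8-1) mod 6)+1 = 2. Row 8 is even, so WS.
Chart row 2 tiled across columns 1-10: P K K P P P K K P P
WS: work from column 10 back to column 1 (reverse the tiled row), swapping K<->P (O and / unchanged).
Row 8 as worked: K K P P K K K P P K
Counting 6 along the worked row gives K.

== STITCH ==
K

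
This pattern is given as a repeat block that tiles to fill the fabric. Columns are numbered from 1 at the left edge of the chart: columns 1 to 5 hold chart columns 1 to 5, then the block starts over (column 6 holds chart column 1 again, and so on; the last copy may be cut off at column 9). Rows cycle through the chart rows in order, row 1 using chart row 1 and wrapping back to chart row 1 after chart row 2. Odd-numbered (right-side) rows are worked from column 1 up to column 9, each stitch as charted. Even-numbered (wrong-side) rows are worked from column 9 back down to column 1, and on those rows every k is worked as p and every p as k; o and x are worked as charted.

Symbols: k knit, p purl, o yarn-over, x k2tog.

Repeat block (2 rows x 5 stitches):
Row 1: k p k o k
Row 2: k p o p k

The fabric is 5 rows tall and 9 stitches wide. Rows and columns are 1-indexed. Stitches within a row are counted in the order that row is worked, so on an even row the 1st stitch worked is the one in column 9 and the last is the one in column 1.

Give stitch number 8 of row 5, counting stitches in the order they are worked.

Result:
k

Derivation:
Row 5 uses chart row ((5-1) mod 2)+1 = 1. Row 5 is odd, so RS.
Chart row 1 tiled across columns 1-9: k p k o k k p k o
Right side: take the tiled row as-is (worked left to right from column 1).
The 8th stitch worked is k.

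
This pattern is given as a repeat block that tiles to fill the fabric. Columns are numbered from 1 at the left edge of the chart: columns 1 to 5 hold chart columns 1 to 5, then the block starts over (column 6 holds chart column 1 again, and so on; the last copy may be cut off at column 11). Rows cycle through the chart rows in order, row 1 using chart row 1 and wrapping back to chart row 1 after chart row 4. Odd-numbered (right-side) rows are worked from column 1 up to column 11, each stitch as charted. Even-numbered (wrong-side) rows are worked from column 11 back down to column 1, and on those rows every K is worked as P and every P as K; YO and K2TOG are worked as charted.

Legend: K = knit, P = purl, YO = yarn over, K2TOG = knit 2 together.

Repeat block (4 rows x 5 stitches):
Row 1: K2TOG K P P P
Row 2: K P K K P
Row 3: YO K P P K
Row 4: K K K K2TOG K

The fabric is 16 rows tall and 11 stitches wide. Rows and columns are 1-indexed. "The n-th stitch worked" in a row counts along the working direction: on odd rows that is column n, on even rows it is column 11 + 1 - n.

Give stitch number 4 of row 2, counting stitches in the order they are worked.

Stitch:
P

Derivation:
Row 2: (2-1) mod 4 = 1, so use chart row 2. Even row -> WS.
Chart row 2 tiled across columns 1-11: K P K K P K P K K P K
WS row: flip the tiled sequence (start at column 11) and apply K<->P; YO and K2TOG stay.
Row 2 as worked: P K P P K P K P P K P
Stitch 4 in working order -> P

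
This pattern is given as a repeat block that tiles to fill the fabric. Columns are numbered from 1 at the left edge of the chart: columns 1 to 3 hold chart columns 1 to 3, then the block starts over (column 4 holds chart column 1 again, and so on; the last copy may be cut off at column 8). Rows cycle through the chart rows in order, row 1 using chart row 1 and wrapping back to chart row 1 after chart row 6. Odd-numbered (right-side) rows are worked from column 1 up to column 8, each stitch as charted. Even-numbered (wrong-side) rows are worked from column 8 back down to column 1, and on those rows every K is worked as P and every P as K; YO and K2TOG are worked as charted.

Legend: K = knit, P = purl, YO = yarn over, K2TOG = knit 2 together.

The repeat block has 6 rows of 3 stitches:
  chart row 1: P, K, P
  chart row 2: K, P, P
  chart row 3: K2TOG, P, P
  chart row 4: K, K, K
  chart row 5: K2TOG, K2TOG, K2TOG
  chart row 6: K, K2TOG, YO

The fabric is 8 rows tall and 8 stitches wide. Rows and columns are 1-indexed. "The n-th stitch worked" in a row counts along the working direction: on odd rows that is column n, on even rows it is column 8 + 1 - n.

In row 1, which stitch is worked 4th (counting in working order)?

Row 1: (1-1) mod 6 = 0, so use chart row 1. Odd row -> RS.
Chart row 1 tiled across columns 1-8: P K P P K P P K
RS: work column 1 to column 8, symbols as charted — the tiled row is the row as worked.
Stitch 4 in working order -> P

Stitch:
P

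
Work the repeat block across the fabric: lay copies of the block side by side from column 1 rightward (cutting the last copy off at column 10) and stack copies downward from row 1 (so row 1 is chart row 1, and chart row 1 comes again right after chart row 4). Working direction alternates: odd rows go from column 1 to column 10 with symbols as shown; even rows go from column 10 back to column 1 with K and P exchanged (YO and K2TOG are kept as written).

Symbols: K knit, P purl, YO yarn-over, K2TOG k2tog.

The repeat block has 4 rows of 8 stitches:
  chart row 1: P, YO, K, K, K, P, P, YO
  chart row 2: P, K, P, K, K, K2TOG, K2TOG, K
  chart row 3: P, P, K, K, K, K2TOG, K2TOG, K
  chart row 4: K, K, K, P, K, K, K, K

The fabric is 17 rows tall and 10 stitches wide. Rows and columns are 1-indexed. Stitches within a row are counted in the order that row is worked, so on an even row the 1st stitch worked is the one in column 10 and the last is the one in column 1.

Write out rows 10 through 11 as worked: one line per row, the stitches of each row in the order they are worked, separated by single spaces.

Row 10: chart row 2, WS - tiled (columns 1-10): P K P K K K2TOG K2TOG K P K; work from column 10 back to 1 with K<->P swapped.
Row 11: chart row 3, RS - tile across columns 1-10 and work as-is.

Result:
P K P K2TOG K2TOG P P K P K
P P K K K K2TOG K2TOG K P P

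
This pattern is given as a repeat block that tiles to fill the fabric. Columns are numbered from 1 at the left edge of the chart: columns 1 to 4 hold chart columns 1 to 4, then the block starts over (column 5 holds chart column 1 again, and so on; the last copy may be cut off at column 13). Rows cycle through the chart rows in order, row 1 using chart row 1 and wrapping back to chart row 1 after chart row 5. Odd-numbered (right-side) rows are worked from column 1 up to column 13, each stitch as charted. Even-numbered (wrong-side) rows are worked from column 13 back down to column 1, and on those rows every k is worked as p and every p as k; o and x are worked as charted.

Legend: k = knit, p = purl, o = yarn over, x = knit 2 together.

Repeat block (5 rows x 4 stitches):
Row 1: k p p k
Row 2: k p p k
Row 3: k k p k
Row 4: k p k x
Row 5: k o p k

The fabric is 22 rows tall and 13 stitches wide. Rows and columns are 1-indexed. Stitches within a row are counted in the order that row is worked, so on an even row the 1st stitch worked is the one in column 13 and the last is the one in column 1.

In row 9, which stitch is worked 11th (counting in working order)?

Row 9 uses chart row ((9-1) mod 5)+1 = 4. Row 9 is odd, so RS.
Chart row 4 tiled across columns 1-13: k p k x k p k x k p k x k
RS row: no reversal, no swap; stitch n worked = column n.
Counting 11 along the worked row gives k.

== STITCH ==
k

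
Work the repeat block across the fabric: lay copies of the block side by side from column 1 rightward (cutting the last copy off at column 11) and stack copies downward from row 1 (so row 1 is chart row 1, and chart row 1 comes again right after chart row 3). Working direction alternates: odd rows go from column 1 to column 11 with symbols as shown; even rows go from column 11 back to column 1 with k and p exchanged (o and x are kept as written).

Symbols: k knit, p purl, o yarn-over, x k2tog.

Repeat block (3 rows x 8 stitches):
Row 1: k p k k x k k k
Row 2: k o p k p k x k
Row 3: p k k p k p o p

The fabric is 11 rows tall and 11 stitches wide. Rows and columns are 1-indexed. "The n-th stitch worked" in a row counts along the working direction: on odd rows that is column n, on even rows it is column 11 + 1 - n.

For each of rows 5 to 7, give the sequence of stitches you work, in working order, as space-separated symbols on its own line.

== ROWS AS WORKED ==
k o p k p k x k k o p
p p k k o k p k p p k
k p k k x k k k k p k

Derivation:
Row 5: chart row 2, RS - tile across columns 1-11 and work as-is.
Row 6: chart row 3, WS - tiled (columns 1-11): p k k p k p o p p k k; work from column 11 back to 1 with k<->p swapped.
Row 7: chart row 1, RS - tile across columns 1-11 and work as-is.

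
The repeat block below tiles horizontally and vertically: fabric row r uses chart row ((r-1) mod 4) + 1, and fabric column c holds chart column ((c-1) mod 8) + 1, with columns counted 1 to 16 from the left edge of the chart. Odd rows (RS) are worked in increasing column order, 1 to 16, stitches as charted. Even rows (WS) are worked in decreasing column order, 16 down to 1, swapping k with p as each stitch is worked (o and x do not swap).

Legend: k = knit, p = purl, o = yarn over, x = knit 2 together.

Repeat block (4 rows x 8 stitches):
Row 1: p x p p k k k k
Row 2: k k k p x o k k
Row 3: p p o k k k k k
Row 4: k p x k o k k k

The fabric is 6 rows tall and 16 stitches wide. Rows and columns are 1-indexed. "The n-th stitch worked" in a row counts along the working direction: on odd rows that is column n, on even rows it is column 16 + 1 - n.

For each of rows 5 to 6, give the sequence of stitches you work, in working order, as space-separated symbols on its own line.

Row 5: chart row 1, RS - tile across columns 1-16 and work as-is.
Row 6: chart row 2, WS - tiled (columns 1-16): k k k p x o k k k k k p x o k k; work from column 16 back to 1 with k<->p swapped.

Result:
p x p p k k k k p x p p k k k k
p p o x k p p p p p o x k p p p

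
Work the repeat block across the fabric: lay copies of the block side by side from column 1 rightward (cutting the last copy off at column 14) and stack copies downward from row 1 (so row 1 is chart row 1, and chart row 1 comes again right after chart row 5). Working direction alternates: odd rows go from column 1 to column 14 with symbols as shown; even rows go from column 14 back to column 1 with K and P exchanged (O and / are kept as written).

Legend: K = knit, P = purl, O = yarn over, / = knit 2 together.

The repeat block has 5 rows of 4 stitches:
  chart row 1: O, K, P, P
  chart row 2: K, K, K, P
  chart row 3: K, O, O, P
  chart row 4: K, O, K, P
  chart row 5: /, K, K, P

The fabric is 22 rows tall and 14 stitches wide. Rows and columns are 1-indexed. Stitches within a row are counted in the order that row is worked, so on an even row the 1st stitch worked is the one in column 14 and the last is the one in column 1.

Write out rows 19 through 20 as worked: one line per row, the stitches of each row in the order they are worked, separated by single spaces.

Rows as worked:
K O K P K O K P K O K P K O
P / K P P / K P P / K P P /

Derivation:
Row 19: chart row 4, RS - tile across columns 1-14 and work as-is.
Row 20: chart row 5, WS - tiled (columns 1-14): / K K P / K K P / K K P / K; work from column 14 back to 1 with K<->P swapped.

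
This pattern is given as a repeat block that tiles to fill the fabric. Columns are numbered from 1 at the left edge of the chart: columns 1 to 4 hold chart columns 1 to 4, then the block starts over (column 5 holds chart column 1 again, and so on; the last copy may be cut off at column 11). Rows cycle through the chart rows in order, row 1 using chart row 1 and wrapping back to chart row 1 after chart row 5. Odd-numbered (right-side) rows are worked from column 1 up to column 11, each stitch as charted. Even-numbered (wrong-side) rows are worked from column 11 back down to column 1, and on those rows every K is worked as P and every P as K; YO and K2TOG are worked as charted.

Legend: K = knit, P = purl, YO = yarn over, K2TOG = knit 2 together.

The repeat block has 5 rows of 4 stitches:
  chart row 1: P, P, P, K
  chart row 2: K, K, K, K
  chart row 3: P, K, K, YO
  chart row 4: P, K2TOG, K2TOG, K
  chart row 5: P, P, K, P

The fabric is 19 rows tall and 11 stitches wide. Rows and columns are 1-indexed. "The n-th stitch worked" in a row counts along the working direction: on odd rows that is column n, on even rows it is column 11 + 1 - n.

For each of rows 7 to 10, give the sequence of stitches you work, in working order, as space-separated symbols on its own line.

Result:
K K K K K K K K K K K
P P K YO P P K YO P P K
P K2TOG K2TOG K P K2TOG K2TOG K P K2TOG K2TOG
P K K K P K K K P K K

Derivation:
Row 7: chart row 2, RS - tile across columns 1-11 and work as-is.
Row 8: chart row 3, WS - tiled (columns 1-11): P K K YO P K K YO P K K; work from column 11 back to 1 with K<->P swapped.
Row 9: chart row 4, RS - tile across columns 1-11 and work as-is.
Row 10: chart row 5, WS - tiled (columns 1-11): P P K P P P K P P P K; work from column 11 back to 1 with K<->P swapped.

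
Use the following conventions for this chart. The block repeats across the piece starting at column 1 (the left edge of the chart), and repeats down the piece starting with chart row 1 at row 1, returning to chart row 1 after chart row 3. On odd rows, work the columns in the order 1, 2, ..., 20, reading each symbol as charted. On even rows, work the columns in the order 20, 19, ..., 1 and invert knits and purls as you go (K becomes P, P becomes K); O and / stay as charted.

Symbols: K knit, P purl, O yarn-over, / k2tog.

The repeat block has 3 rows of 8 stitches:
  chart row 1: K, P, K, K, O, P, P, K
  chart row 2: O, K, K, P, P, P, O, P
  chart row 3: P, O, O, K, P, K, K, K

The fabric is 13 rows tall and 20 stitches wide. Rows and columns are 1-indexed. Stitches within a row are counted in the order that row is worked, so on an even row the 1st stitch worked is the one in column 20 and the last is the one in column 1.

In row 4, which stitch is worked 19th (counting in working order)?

Row 4 uses chart row ((4-1) mod 3)+1 = 1. Row 4 is even, so WS.
Chart row 1 tiled across columns 1-20: K P K K O P P K K P K K O P P K K P K K
Wrong side: read the tiled row from column 20 down to 1 and exchange K with P (leave O, /).
Row 4 as worked: P P K P P K K O P P K P P K K O P P K P
The 19th stitch worked is K.

Result:
K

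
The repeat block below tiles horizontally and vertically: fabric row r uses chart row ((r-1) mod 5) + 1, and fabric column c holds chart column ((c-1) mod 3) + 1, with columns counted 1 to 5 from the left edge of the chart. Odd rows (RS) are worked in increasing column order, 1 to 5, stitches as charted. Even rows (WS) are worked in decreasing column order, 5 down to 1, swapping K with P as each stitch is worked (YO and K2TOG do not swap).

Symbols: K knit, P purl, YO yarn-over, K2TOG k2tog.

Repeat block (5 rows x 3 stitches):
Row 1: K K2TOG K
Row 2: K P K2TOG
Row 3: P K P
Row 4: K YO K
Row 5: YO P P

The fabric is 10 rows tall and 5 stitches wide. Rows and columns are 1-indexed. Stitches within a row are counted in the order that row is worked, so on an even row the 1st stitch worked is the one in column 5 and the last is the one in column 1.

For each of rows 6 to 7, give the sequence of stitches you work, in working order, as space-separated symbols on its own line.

Result:
K2TOG P P K2TOG P
K P K2TOG K P

Derivation:
Row 6: chart row 1, WS - tiled (columns 1-5): K K2TOG K K K2TOG; work from column 5 back to 1 with K<->P swapped.
Row 7: chart row 2, RS - tile across columns 1-5 and work as-is.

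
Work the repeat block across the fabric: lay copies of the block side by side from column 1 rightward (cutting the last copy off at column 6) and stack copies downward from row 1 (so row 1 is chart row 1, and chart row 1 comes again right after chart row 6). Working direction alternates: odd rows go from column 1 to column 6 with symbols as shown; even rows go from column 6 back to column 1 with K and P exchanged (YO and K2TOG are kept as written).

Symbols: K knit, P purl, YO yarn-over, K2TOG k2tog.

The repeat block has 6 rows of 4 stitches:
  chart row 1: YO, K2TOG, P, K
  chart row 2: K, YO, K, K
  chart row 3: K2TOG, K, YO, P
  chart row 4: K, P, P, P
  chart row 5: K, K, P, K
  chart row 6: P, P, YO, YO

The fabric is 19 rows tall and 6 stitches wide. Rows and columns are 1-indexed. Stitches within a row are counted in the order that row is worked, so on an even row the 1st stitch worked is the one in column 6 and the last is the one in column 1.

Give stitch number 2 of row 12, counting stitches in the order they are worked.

== STITCH ==
K

Derivation:
Row 12: (12-1) mod 6 = 5, so use chart row 6. Even row -> WS.
Chart row 6 tiled across columns 1-6: P P YO YO P P
Wrong side: read the tiled row from column 6 down to 1 and exchange K with P (leave YO, K2TOG).
Row 12 as worked: K K YO YO K K
Counting 2 along the worked row gives K.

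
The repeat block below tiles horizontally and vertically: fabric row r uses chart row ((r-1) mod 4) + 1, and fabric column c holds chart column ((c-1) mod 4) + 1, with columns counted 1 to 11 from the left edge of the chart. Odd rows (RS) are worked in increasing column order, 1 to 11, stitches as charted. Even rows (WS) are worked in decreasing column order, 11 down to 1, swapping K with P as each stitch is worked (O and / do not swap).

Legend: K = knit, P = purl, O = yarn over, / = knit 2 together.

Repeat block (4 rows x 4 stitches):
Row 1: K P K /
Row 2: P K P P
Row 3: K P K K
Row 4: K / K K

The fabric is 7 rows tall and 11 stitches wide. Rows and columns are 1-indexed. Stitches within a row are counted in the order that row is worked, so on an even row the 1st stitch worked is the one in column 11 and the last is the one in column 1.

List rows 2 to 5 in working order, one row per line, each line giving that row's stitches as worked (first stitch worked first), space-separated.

Row 2: chart row 2, WS - tiled (columns 1-11): P K P P P K P P P K P; work from column 11 back to 1 with K<->P swapped.
Row 3: chart row 3, RS - tile across columns 1-11 and work as-is.
Row 4: chart row 4, WS - tiled (columns 1-11): K / K K K / K K K / K; work from column 11 back to 1 with K<->P swapped.
Row 5: chart row 1, RS - tile across columns 1-11 and work as-is.

== ROWS AS WORKED ==
K P K K K P K K K P K
K P K K K P K K K P K
P / P P P / P P P / P
K P K / K P K / K P K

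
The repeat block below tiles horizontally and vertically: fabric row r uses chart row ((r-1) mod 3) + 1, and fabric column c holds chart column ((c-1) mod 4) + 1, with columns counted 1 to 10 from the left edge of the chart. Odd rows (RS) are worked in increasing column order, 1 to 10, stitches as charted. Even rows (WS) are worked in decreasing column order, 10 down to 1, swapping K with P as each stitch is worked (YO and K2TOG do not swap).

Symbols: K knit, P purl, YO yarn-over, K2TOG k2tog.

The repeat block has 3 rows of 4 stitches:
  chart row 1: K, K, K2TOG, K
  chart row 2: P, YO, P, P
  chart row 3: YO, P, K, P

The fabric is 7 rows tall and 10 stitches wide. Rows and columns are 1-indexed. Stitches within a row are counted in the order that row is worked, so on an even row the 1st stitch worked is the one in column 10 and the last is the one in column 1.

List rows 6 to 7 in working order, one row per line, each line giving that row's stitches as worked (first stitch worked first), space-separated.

Row 6: chart row 3, WS - tiled (columns 1-10): YO P K P YO P K P YO P; work from column 10 back to 1 with K<->P swapped.
Row 7: chart row 1, RS - tile across columns 1-10 and work as-is.

Rows as worked:
K YO K P K YO K P K YO
K K K2TOG K K K K2TOG K K K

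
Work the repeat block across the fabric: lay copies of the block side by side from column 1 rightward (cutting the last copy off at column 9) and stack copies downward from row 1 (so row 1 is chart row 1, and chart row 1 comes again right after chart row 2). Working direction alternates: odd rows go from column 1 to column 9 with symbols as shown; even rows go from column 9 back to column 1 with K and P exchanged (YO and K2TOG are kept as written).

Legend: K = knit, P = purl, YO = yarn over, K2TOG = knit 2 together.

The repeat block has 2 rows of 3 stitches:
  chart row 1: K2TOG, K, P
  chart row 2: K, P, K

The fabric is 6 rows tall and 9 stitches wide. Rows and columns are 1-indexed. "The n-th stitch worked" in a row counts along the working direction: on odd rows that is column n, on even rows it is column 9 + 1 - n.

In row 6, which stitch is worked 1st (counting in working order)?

Result:
P

Derivation:
For row 6: chart row = ((6-1) mod 2) + 1 = 2; this is a WS (even) row.
Chart row 2 tiled across columns 1-9: K P K K P K K P K
Wrong side: read the tiled row from column 9 down to 1 and exchange K with P (leave YO, K2TOG).
Row 6 as worked: P K P P K P P K P
The 1st stitch worked is P.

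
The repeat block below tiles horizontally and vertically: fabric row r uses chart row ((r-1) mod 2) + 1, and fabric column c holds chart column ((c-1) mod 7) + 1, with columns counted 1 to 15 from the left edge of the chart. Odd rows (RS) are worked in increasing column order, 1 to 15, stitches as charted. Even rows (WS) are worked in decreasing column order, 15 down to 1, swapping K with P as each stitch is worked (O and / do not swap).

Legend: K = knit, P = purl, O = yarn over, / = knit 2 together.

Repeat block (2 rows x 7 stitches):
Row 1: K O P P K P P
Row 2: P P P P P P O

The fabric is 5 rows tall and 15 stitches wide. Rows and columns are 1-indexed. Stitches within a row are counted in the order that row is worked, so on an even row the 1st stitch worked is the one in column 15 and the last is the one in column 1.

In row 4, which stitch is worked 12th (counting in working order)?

For row 4: chart row = ((4-1) mod 2) + 1 = 2; this is a WS (even) row.
Chart row 2 tiled across columns 1-15: P P P P P P O P P P P P P O P
Wrong side: read the tiled row from column 15 down to 1 and exchange K with P (leave O, /).
Row 4 as worked: K O K K K K K K O K K K K K K
Stitch 12 in working order -> K

Stitch:
K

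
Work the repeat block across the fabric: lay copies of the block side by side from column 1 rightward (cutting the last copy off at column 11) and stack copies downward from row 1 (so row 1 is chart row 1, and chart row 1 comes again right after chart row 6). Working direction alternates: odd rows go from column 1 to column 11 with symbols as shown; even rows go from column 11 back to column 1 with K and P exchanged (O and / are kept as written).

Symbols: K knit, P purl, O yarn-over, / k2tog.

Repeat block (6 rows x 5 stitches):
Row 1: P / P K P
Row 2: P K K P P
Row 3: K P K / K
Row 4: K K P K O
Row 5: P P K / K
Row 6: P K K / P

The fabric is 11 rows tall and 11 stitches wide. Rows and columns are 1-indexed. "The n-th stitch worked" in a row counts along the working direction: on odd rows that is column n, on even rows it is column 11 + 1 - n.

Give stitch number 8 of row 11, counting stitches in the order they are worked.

Stitch:
K

Derivation:
Row 11: (11-1) mod 6 = 4, so use chart row 5. Odd row -> RS.
Chart row 5 tiled across columns 1-11: P P K / K P P K / K P
Right side: take the tiled row as-is (worked left to right from column 1).
The 8th stitch worked is K.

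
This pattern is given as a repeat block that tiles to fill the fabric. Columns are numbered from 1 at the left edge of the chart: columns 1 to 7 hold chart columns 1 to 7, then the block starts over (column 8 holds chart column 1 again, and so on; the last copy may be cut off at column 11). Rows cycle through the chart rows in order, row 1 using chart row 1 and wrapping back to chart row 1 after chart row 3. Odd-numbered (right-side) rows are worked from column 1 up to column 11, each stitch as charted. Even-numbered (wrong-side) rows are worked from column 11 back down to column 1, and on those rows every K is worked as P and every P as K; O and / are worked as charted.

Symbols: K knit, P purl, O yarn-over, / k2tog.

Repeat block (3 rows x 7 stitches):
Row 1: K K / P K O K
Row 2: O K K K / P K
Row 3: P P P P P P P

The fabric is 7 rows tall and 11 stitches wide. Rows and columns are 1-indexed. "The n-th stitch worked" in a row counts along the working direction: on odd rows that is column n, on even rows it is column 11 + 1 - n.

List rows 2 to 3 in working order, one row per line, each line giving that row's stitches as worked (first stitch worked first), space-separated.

Row 2: chart row 2, WS - tiled (columns 1-11): O K K K / P K O K K K; work from column 11 back to 1 with K<->P swapped.
Row 3: chart row 3, RS - tile across columns 1-11 and work as-is.

Result:
P P P O P K / P P P O
P P P P P P P P P P P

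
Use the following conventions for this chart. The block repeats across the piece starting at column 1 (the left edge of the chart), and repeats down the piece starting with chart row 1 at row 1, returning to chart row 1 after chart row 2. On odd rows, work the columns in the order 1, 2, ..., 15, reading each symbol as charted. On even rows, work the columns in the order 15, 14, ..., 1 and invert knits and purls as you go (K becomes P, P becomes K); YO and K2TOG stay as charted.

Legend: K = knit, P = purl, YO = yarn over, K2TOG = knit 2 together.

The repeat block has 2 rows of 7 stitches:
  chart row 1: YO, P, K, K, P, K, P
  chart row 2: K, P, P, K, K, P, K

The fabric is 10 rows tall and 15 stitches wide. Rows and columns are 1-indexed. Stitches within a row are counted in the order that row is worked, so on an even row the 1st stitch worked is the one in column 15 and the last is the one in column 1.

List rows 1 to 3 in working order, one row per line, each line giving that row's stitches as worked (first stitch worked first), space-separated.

Row 1: chart row 1, RS - tile across columns 1-15 and work as-is.
Row 2: chart row 2, WS - tiled (columns 1-15): K P P K K P K K P P K K P K K; work from column 15 back to 1 with K<->P swapped.
Row 3: chart row 1, RS - tile across columns 1-15 and work as-is.

Result:
YO P K K P K P YO P K K P K P YO
P P K P P K K P P K P P K K P
YO P K K P K P YO P K K P K P YO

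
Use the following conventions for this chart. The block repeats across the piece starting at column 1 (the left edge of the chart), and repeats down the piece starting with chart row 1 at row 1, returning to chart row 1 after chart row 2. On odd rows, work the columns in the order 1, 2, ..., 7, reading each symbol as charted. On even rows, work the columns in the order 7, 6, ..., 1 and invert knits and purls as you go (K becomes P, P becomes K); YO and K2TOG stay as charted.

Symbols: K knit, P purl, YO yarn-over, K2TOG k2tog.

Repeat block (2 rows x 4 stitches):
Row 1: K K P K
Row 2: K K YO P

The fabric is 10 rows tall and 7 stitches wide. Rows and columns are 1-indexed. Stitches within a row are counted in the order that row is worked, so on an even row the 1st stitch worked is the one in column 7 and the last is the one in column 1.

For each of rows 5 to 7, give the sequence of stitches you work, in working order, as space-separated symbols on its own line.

Row 5: chart row 1, RS - tile across columns 1-7 and work as-is.
Row 6: chart row 2, WS - tiled (columns 1-7): K K YO P K K YO; work from column 7 back to 1 with K<->P swapped.
Row 7: chart row 1, RS - tile across columns 1-7 and work as-is.

Rows as worked:
K K P K K K P
YO P P K YO P P
K K P K K K P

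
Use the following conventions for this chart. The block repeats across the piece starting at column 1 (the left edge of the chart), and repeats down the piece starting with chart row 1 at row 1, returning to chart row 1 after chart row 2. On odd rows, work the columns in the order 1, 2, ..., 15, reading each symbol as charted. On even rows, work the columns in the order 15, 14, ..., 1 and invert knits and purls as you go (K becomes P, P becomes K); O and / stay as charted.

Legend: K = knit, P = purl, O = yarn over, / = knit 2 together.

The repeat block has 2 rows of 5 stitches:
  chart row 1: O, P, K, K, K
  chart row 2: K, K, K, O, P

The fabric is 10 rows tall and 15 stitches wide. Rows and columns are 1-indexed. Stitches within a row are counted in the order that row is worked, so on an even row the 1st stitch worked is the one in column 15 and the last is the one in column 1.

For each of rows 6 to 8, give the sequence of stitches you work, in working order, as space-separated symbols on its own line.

Rows as worked:
K O P P P K O P P P K O P P P
O P K K K O P K K K O P K K K
K O P P P K O P P P K O P P P

Derivation:
Row 6: chart row 2, WS - tiled (columns 1-15): K K K O P K K K O P K K K O P; work from column 15 back to 1 with K<->P swapped.
Row 7: chart row 1, RS - tile across columns 1-15 and work as-is.
Row 8: chart row 2, WS - tiled (columns 1-15): K K K O P K K K O P K K K O P; work from column 15 back to 1 with K<->P swapped.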